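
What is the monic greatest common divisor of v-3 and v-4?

1

Apply the Euclidean algorithm:
  v-3 = (v-4) + (1)
  v-4 = (v-4)(1) + (0)
The last nonzero remainder is the constant 1, so the polynomials are coprime and gcd = 1.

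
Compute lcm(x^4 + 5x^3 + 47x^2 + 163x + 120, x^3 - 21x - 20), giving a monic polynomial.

x^6 + 4x^5 + 22x^4 + 16x^3 - 983x^2 - 3380x - 2400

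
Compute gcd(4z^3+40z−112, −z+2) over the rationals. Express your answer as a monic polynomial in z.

Euclidean algorithm in ℚ[z]:
  4z^3+40z−112 = (−4z^2−8z−56)(−z+2) + (0)
Last nonzero remainder: −z+2. Dividing through by −1 gives the monic gcd z−2.

z−2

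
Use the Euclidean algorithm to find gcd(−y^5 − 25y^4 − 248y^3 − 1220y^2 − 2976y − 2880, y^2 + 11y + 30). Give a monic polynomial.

By polynomial division,
  −y^5 − 25y^4 − 248y^3 − 1220y^2 − 2976y − 2880 = (−y^3 − 14y^2 − 64y − 96)(y^2 + 11y + 30) + (0)
The last nonzero remainder y^2 + 11y + 30 is already monic.

y^2 + 11y + 30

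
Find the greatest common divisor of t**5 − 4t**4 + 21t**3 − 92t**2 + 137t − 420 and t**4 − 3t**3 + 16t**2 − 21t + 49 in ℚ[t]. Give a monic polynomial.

t**2 − t + 7

By polynomial division,
  t**5 − 4t**4 + 21t**3 − 92t**2 + 137t − 420 = (t − 1)(t**4 − 3t**3 + 16t**2 − 21t + 49) + (2t**3 − 55t**2 + 67t − 371)
  t**4 − 3t**3 + 16t**2 − 21t + 49 = ((1/2)t + 49/4)(2t**3 − 55t**2 + 67t − 371) + ((2625/4)t**2 − (2625/4)t + 18375/4)
  2t**3 − 55t**2 + 67t − 371 = ((8/2625)t − 212/2625)((2625/4)t**2 − (2625/4)t + 18375/4) + (0)
Last nonzero remainder: (2625/4)t**2 − (2625/4)t + 18375/4. Dividing through by 2625/4 gives the monic gcd t**2 − t + 7.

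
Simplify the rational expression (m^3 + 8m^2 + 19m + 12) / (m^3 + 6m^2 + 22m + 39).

By polynomial division,
  m^3 + 8m^2 + 19m + 12 = (m^3 + 6m^2 + 22m + 39) + (2m^2 - 3m - 27)
  m^3 + 6m^2 + 22m + 39 = ((1/2)m + 15/4)(2m^2 - 3m - 27) + ((187/4)m + 561/4)
  2m^2 - 3m - 27 = ((8/187)m - 36/187)((187/4)m + 561/4) + (0)
Last nonzero remainder: (187/4)m + 561/4. Dividing through by 187/4 gives the monic gcd m + 3.
Cancel m + 3 from numerator and denominator to get the reduced form.

(m^2 + 5m + 4)/(m^2 + 3m + 13)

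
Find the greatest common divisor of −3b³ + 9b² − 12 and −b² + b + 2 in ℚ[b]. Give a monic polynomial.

b² − b − 2

By polynomial division,
  −3b³ + 9b² − 12 = (3b − 6)(−b² + b + 2) + (0)
Last nonzero remainder: −b² + b + 2. Dividing through by −1 gives the monic gcd b² − b − 2.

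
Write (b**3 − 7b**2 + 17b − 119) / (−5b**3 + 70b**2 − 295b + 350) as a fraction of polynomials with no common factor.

(−b**2 − 17)/(5b**2 − 35b + 50)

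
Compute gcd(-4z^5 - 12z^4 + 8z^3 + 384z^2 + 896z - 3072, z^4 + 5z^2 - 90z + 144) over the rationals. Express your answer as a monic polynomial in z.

z^3 + 3z^2 + 14z - 48

Repeated division with remainder:
  -4z^5 - 12z^4 + 8z^3 + 384z^2 + 896z - 3072 = (-4z - 12)(z^4 + 5z^2 - 90z + 144) + (28z^3 + 84z^2 + 392z - 1344)
  z^4 + 5z^2 - 90z + 144 = ((1/28)z - 3/28)(28z^3 + 84z^2 + 392z - 1344) + (0)
Last nonzero remainder: 28z^3 + 84z^2 + 392z - 1344. Dividing through by 28 gives the monic gcd z^3 + 3z^2 + 14z - 48.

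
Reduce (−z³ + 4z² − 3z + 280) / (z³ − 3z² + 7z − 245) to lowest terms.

(−z + 8)/(z − 7)

Apply the Euclidean algorithm:
  −z³ + 4z² − 3z + 280 = (−1)(z³ − 3z² + 7z − 245) + (z² + 4z + 35)
  z³ − 3z² + 7z − 245 = (z − 7)(z² + 4z + 35) + (0)
The last nonzero remainder z² + 4z + 35 is already monic.
Cancel z² + 4z + 35 from numerator and denominator to get the reduced form.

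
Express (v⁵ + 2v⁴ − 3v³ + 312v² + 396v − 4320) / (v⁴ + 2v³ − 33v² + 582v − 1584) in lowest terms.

Apply the Euclidean algorithm:
  v⁵ + 2v⁴ − 3v³ + 312v² + 396v − 4320 = (v)(v⁴ + 2v³ − 33v² + 582v − 1584) + (30v³ − 270v² + 1980v − 4320)
  v⁴ + 2v³ − 33v² + 582v − 1584 = ((1/30)v + 11/30)(30v³ − 270v² + 1980v − 4320) + (0)
Last nonzero remainder: 30v³ − 270v² + 1980v − 4320. Dividing through by 30 gives the monic gcd v³ − 9v² + 66v − 144.
Cancel v³ − 9v² + 66v − 144 from numerator and denominator to get the reduced form.

(v² + 11v + 30)/(v + 11)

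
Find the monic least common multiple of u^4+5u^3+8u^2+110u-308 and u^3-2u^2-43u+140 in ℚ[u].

u^6-4u^5-17u^4+138u^3-1138u^2+4972u-6160

Apply the Euclidean algorithm:
  u^4+5u^3+8u^2+110u-308 = (u+7)(u^3-2u^2-43u+140) + (65u^2+271u-1288)
  u^3-2u^2-43u+140 = ((1/65)u-401/4225)(65u^2+271u-1288) + ((10716/4225)u+75012/4225)
  65u^2+271u-1288 = ((274625/10716)u-194350/2679)((10716/4225)u+75012/4225) + (0)
Last nonzero remainder: (10716/4225)u+75012/4225. Dividing through by 10716/4225 gives the monic gcd u+7.
Then lcm(f, g) = f·g / gcd(f, g); expanding and making the result monic gives the answer.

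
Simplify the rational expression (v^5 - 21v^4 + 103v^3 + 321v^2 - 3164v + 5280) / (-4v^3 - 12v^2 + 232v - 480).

(-v^3 + 14v^2 + 7v - 440)/(4v + 40)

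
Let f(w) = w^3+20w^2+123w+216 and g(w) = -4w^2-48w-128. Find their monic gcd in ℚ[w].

w+8

By polynomial division,
  w^3+20w^2+123w+216 = (-(1/4)w-2)(-4w^2-48w-128) + (-5w-40)
  -4w^2-48w-128 = ((4/5)w+16/5)(-5w-40) + (0)
Last nonzero remainder: -5w-40. Dividing through by -5 gives the monic gcd w+8.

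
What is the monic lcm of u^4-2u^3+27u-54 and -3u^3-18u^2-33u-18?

u^6+u^5-4u^4+23u^3+27u^2-108u-108

Repeated division with remainder:
  u^4-2u^3+27u-54 = (-(1/3)u+8/3)(-3u^3-18u^2-33u-18) + (37u^2+109u-6)
  -3u^3-18u^2-33u-18 = (-(3/37)u-339/1369)(37u^2+109u-6) + (-(8892/1369)u-26676/1369)
  37u^2+109u-6 = (-(50653/8892)u+1369/4446)(-(8892/1369)u-26676/1369) + (0)
Last nonzero remainder: -(8892/1369)u-26676/1369. Dividing through by -8892/1369 gives the monic gcd u+3.
Then lcm(f, g) = f·g / gcd(f, g); expanding and making the result monic gives the answer.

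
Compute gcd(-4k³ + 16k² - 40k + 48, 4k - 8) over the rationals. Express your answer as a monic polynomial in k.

By polynomial division,
  -4k³ + 16k² - 40k + 48 = (-k² + 2k - 6)(4k - 8) + (0)
Last nonzero remainder: 4k - 8. Dividing through by 4 gives the monic gcd k - 2.

k - 2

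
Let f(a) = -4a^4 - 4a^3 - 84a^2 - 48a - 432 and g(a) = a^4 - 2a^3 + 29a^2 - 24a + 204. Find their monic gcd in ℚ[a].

By polynomial division,
  -4a^4 - 4a^3 - 84a^2 - 48a - 432 = (-4)(a^4 - 2a^3 + 29a^2 - 24a + 204) + (-12a^3 + 32a^2 - 144a + 384)
  a^4 - 2a^3 + 29a^2 - 24a + 204 = (-(1/12)a - 1/18)(-12a^3 + 32a^2 - 144a + 384) + ((169/9)a^2 + 676/3)
  -12a^3 + 32a^2 - 144a + 384 = (-(108/169)a + 288/169)((169/9)a^2 + 676/3) + (0)
Last nonzero remainder: (169/9)a^2 + 676/3. Dividing through by 169/9 gives the monic gcd a^2 + 12.

a^2 + 12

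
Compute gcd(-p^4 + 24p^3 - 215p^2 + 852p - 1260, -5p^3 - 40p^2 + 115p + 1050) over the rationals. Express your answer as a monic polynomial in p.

p - 5

By polynomial division,
  -p^4 + 24p^3 - 215p^2 + 852p - 1260 = ((1/5)p - 32/5)(-5p^3 - 40p^2 + 115p + 1050) + (-494p^2 + 1378p + 5460)
  -5p^3 - 40p^2 + 115p + 1050 = ((5/494)p + 1025/9386)(-494p^2 + 1378p + 5460) + (-(32760/361)p + 163800/361)
  -494p^2 + 1378p + 5460 = ((6859/1260)p + 361/30)(-(32760/361)p + 163800/361) + (0)
Last nonzero remainder: -(32760/361)p + 163800/361. Dividing through by -32760/361 gives the monic gcd p - 5.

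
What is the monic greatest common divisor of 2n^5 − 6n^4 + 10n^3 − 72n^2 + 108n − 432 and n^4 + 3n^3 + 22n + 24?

By polynomial division,
  2n^5 − 6n^4 + 10n^3 − 72n^2 + 108n − 432 = (2n − 12)(n^4 + 3n^3 + 22n + 24) + (46n^3 − 116n^2 + 324n − 144)
  n^4 + 3n^3 + 22n + 24 = ((1/46)n + 127/1058)(46n^3 − 116n^2 + 324n − 144) + ((3640/529)n^2 − (7280/529)n + 21840/529)
  46n^3 − 116n^2 + 324n − 144 = ((12167/1820)n − 1587/455)((3640/529)n^2 − (7280/529)n + 21840/529) + (0)
Last nonzero remainder: (3640/529)n^2 − (7280/529)n + 21840/529. Dividing through by 3640/529 gives the monic gcd n^2 − 2n + 6.

n^2 − 2n + 6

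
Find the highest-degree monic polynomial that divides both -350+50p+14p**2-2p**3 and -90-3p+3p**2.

Apply the Euclidean algorithm:
  -2p**3+14p**2+50p-350 = (-(2/3)p+4)(3p**2-3p-90) + (2p+10)
  3p**2-3p-90 = ((3/2)p-9)(2p+10) + (0)
Last nonzero remainder: 2p+10. Dividing through by 2 gives the monic gcd p+5.

5+p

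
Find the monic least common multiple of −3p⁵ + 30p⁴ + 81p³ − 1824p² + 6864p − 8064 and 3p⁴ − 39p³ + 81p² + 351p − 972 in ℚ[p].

p⁷ − 16p⁶ + 6p⁵ + 1040p⁴ − 5207p³ + 45648p − 72576

Euclidean algorithm in ℚ[p]:
  −3p⁵ + 30p⁴ + 81p³ − 1824p² + 6864p − 8064 = (−p − 3)(3p⁴ − 39p³ + 81p² + 351p − 972) + (45p³ − 1230p² + 6945p − 10980)
  3p⁴ − 39p³ + 81p² + 351p − 972 = ((1/15)p + 43/45)(45p³ − 1230p² + 6945p − 10980) + ((2380/3)p² − (16660/3)p + 9520)
  45p³ − 1230p² + 6945p − 10980 = ((27/476)p − 549/476)((2380/3)p² − (16660/3)p + 9520) + (0)
Last nonzero remainder: (2380/3)p² − (16660/3)p + 9520. Dividing through by 2380/3 gives the monic gcd p² − 7p + 12.
Then lcm(f, g) = f·g / gcd(f, g); expanding and making the result monic gives the answer.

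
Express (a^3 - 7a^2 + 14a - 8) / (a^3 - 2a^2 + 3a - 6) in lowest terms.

(a^2 - 5a + 4)/(a^2 + 3)

By polynomial division,
  a^3 - 7a^2 + 14a - 8 = (a^3 - 2a^2 + 3a - 6) + (-5a^2 + 11a - 2)
  a^3 - 2a^2 + 3a - 6 = (-(1/5)a - 1/25)(-5a^2 + 11a - 2) + ((76/25)a - 152/25)
  -5a^2 + 11a - 2 = (-(125/76)a + 25/76)((76/25)a - 152/25) + (0)
Last nonzero remainder: (76/25)a - 152/25. Dividing through by 76/25 gives the monic gcd a - 2.
Cancel a - 2 from numerator and denominator to get the reduced form.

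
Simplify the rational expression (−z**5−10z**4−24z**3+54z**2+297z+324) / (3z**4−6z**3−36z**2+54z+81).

(−z**3−10z**2−33z−36)/(3z**2−6z−9)

Apply the Euclidean algorithm:
  −z**5−10z**4−24z**3+54z**2+297z+324 = (−(1/3)z−4)(3z**4−6z**3−36z**2+54z+81) + (−60z**3−72z**2+540z+648)
  3z**4−6z**3−36z**2+54z+81 = (−(1/20)z+4/25)(−60z**3−72z**2+540z+648) + ((63/25)z**2−567/25)
  −60z**3−72z**2+540z+648 = (−(500/21)z−200/7)((63/25)z**2−567/25) + (0)
Last nonzero remainder: (63/25)z**2−567/25. Dividing through by 63/25 gives the monic gcd z**2−9.
Cancel z**2−9 from numerator and denominator to get the reduced form.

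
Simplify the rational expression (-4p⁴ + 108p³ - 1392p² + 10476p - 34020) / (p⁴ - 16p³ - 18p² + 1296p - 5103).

By polynomial division,
  -4p⁴ + 108p³ - 1392p² + 10476p - 34020 = (-4)(p⁴ - 16p³ - 18p² + 1296p - 5103) + (44p³ - 1464p² + 15660p - 54432)
  p⁴ - 16p³ - 18p² + 1296p - 5103 = ((1/44)p + 95/242)(44p³ - 1464p² + 15660p - 54432) + ((24297/121)p² - (437346/121)p + 1968057/121)
  44p³ - 1464p² + 15660p - 54432 = ((5324/24297)p - 3872/1157)((24297/121)p² - (437346/121)p + 1968057/121) + (0)
Last nonzero remainder: (24297/121)p² - (437346/121)p + 1968057/121. Dividing through by 24297/121 gives the monic gcd p² - 18p + 81.
Cancel p² - 18p + 81 from numerator and denominator to get the reduced form.

(-4p² + 36p - 420)/(p² + 2p - 63)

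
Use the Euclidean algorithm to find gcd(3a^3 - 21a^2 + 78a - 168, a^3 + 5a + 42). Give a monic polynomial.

a^2 - 3a + 14

Repeated division with remainder:
  3a^3 - 21a^2 + 78a - 168 = (3)(a^3 + 5a + 42) + (-21a^2 + 63a - 294)
  a^3 + 5a + 42 = (-(1/21)a - 1/7)(-21a^2 + 63a - 294) + (0)
Last nonzero remainder: -21a^2 + 63a - 294. Dividing through by -21 gives the monic gcd a^2 - 3a + 14.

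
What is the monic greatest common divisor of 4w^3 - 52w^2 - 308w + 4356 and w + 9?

w + 9

Apply the Euclidean algorithm:
  4w^3 - 52w^2 - 308w + 4356 = (4w^2 - 88w + 484)(w + 9) + (0)
The last nonzero remainder w + 9 is already monic.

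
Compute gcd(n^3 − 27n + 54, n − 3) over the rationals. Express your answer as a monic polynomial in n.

n − 3

Apply the Euclidean algorithm:
  n^3 − 27n + 54 = (n^2 + 3n − 18)(n − 3) + (0)
The last nonzero remainder n − 3 is already monic.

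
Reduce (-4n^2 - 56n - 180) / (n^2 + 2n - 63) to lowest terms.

(-4n - 20)/(n - 7)

Euclidean algorithm in ℚ[n]:
  -4n^2 - 56n - 180 = (-4)(n^2 + 2n - 63) + (-48n - 432)
  n^2 + 2n - 63 = (-(1/48)n + 7/48)(-48n - 432) + (0)
Last nonzero remainder: -48n - 432. Dividing through by -48 gives the monic gcd n + 9.
Cancel n + 9 from numerator and denominator to get the reduced form.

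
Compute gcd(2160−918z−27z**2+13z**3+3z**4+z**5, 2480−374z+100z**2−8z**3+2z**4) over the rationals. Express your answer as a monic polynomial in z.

40+3z+z**2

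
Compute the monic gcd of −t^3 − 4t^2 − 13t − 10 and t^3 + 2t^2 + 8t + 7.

By polynomial division,
  −t^3 − 4t^2 − 13t − 10 = (−1)(t^3 + 2t^2 + 8t + 7) + (−2t^2 − 5t − 3)
  t^3 + 2t^2 + 8t + 7 = (−(1/2)t + 1/4)(−2t^2 − 5t − 3) + ((31/4)t + 31/4)
  −2t^2 − 5t − 3 = (−(8/31)t − 12/31)((31/4)t + 31/4) + (0)
Last nonzero remainder: (31/4)t + 31/4. Dividing through by 31/4 gives the monic gcd t + 1.

t + 1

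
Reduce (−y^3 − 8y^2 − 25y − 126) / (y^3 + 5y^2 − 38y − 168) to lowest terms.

By polynomial division,
  −y^3 − 8y^2 − 25y − 126 = (−1)(y^3 + 5y^2 − 38y − 168) + (−3y^2 − 63y − 294)
  y^3 + 5y^2 − 38y − 168 = (−(1/3)y + 16/3)(−3y^2 − 63y − 294) + (200y + 1400)
  −3y^2 − 63y − 294 = (−(3/200)y − 21/100)(200y + 1400) + (0)
Last nonzero remainder: 200y + 1400. Dividing through by 200 gives the monic gcd y + 7.
Cancel y + 7 from numerator and denominator to get the reduced form.

(−y^2 − y − 18)/(y^2 − 2y − 24)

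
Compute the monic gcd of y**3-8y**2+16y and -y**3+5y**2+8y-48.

y**2-8y+16

By polynomial division,
  y**3-8y**2+16y = (-1)(-y**3+5y**2+8y-48) + (-3y**2+24y-48)
  -y**3+5y**2+8y-48 = ((1/3)y+1)(-3y**2+24y-48) + (0)
Last nonzero remainder: -3y**2+24y-48. Dividing through by -3 gives the monic gcd y**2-8y+16.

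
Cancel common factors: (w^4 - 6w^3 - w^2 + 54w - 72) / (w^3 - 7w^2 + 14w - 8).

(w^2 - 9)/(w - 1)

Apply the Euclidean algorithm:
  w^4 - 6w^3 - w^2 + 54w - 72 = (w + 1)(w^3 - 7w^2 + 14w - 8) + (-8w^2 + 48w - 64)
  w^3 - 7w^2 + 14w - 8 = (-(1/8)w + 1/8)(-8w^2 + 48w - 64) + (0)
Last nonzero remainder: -8w^2 + 48w - 64. Dividing through by -8 gives the monic gcd w^2 - 6w + 8.
Cancel w^2 - 6w + 8 from numerator and denominator to get the reduced form.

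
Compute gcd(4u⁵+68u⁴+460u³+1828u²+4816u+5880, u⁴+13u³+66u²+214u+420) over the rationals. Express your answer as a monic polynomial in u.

u³+7u²+24u+70

Euclidean algorithm in ℚ[u]:
  4u⁵+68u⁴+460u³+1828u²+4816u+5880 = (4u+16)(u⁴+13u³+66u²+214u+420) + (-12u³-84u²-288u-840)
  u⁴+13u³+66u²+214u+420 = (-(1/12)u-1/2)(-12u³-84u²-288u-840) + (0)
Last nonzero remainder: -12u³-84u²-288u-840. Dividing through by -12 gives the monic gcd u³+7u²+24u+70.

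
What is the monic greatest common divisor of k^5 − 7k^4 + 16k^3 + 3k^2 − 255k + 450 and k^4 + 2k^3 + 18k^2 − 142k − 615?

Euclidean algorithm in ℚ[k]:
  k^5 − 7k^4 + 16k^3 + 3k^2 − 255k + 450 = (k − 9)(k^4 + 2k^3 + 18k^2 − 142k − 615) + (16k^3 + 307k^2 − 918k − 5085)
  k^4 + 2k^3 + 18k^2 − 142k − 615 = ((1/16)k − 275/256)(16k^3 + 307k^2 − 918k − 5085) + ((103721/256)k^2 − (103721/128)k − 1555815/256)
  16k^3 + 307k^2 − 918k − 5085 = ((4096/103721)k + 86784/103721)((103721/256)k^2 − (103721/128)k − 1555815/256) + (0)
Last nonzero remainder: (103721/256)k^2 − (103721/128)k − 1555815/256. Dividing through by 103721/256 gives the monic gcd k^2 − 2k − 15.

k^2 − 2k − 15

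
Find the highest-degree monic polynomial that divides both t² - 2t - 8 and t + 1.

1

By polynomial division,
  t² - 2t - 8 = (t - 3)(t + 1) + (-5)
  t + 1 = (-(1/5)t - 1/5)(-5) + (0)
The last nonzero remainder is the constant -5, so the polynomials are coprime and gcd = 1.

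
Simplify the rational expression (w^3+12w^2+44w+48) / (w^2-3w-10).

(w^2+10w+24)/(w-5)

Euclidean algorithm in ℚ[w]:
  w^3+12w^2+44w+48 = (w+15)(w^2-3w-10) + (99w+198)
  w^2-3w-10 = ((1/99)w-5/99)(99w+198) + (0)
Last nonzero remainder: 99w+198. Dividing through by 99 gives the monic gcd w+2.
Cancel w+2 from numerator and denominator to get the reduced form.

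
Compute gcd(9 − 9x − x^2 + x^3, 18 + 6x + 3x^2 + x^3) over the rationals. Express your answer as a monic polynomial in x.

3 + x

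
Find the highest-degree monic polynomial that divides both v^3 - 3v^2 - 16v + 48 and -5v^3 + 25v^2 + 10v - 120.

v^2 - 7v + 12

Repeated division with remainder:
  v^3 - 3v^2 - 16v + 48 = (-1/5)(-5v^3 + 25v^2 + 10v - 120) + (2v^2 - 14v + 24)
  -5v^3 + 25v^2 + 10v - 120 = (-(5/2)v - 5)(2v^2 - 14v + 24) + (0)
Last nonzero remainder: 2v^2 - 14v + 24. Dividing through by 2 gives the monic gcd v^2 - 7v + 12.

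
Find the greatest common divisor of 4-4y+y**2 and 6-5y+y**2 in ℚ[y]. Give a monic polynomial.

-2+y

By polynomial division,
  y**2-4y+4 = (y**2-5y+6) + (y-2)
  y**2-5y+6 = (y-3)(y-2) + (0)
The last nonzero remainder y-2 is already monic.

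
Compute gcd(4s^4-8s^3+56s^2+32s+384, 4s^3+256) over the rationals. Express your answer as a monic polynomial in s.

s^2-4s+16

Repeated division with remainder:
  4s^4-8s^3+56s^2+32s+384 = (s-2)(4s^3+256) + (56s^2-224s+896)
  4s^3+256 = ((1/14)s+2/7)(56s^2-224s+896) + (0)
Last nonzero remainder: 56s^2-224s+896. Dividing through by 56 gives the monic gcd s^2-4s+16.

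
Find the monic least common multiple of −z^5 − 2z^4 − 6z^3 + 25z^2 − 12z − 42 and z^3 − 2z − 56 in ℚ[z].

z^6 − 2z^5 − 2z^4 − 49z^3 + 112z^2 − 6z − 168

By polynomial division,
  −z^5 − 2z^4 − 6z^3 + 25z^2 − 12z − 42 = (−z^2 − 2z − 8)(z^3 − 2z − 56) + (−35z^2 − 140z − 490)
  z^3 − 2z − 56 = (−(1/35)z + 4/35)(−35z^2 − 140z − 490) + (0)
Last nonzero remainder: −35z^2 − 140z − 490. Dividing through by −35 gives the monic gcd z^2 + 4z + 14.
Then lcm(f, g) = f·g / gcd(f, g); expanding and making the result monic gives the answer.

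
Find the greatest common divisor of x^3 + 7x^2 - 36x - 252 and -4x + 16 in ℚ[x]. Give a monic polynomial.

By polynomial division,
  x^3 + 7x^2 - 36x - 252 = (-(1/4)x^2 - (11/4)x - 2)(-4x + 16) + (-220)
  -4x + 16 = ((1/55)x - 4/55)(-220) + (0)
The last nonzero remainder is the constant -220, so the polynomials are coprime and gcd = 1.

1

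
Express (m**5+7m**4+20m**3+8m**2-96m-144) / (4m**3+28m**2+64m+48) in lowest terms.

(m**3+2m**2+4m-24)/(4m+8)

Apply the Euclidean algorithm:
  m**5+7m**4+20m**3+8m**2-96m-144 = ((1/4)m**2+1)(4m**3+28m**2+64m+48) + (-32m**2-160m-192)
  4m**3+28m**2+64m+48 = (-(1/8)m-1/4)(-32m**2-160m-192) + (0)
Last nonzero remainder: -32m**2-160m-192. Dividing through by -32 gives the monic gcd m**2+5m+6.
Cancel m**2+5m+6 from numerator and denominator to get the reduced form.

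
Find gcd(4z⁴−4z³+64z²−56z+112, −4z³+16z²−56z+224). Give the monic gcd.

z²+14

Euclidean algorithm in ℚ[z]:
  4z⁴−4z³+64z²−56z+112 = (−z−3)(−4z³+16z²−56z+224) + (56z²+784)
  −4z³+16z²−56z+224 = (−(1/14)z+2/7)(56z²+784) + (0)
Last nonzero remainder: 56z²+784. Dividing through by 56 gives the monic gcd z²+14.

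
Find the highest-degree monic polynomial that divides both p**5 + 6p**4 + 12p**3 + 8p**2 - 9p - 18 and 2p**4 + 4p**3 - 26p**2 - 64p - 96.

Repeated division with remainder:
  p**5 + 6p**4 + 12p**3 + 8p**2 - 9p - 18 = ((1/2)p + 2)(2p**4 + 4p**3 - 26p**2 - 64p - 96) + (17p**3 + 92p**2 + 167p + 174)
  2p**4 + 4p**3 - 26p**2 - 64p - 96 = ((2/17)p - 116/289)(17p**3 + 92p**2 + 167p + 174) + (-(2520/289)p**2 - (5040/289)p - 7560/289)
  17p**3 + 92p**2 + 167p + 174 = (-(4913/2520)p - 8381/1260)(-(2520/289)p**2 - (5040/289)p - 7560/289) + (0)
Last nonzero remainder: -(2520/289)p**2 - (5040/289)p - 7560/289. Dividing through by -2520/289 gives the monic gcd p**2 + 2p + 3.

p**2 + 2p + 3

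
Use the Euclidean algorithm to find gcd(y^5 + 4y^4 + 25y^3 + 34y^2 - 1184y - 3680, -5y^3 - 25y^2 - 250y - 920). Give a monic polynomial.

Repeated division with remainder:
  y^5 + 4y^4 + 25y^3 + 34y^2 - 1184y - 3680 = (-(1/5)y^2 + (1/5)y + 4)(-5y^3 - 25y^2 - 250y - 920) + (0)
Last nonzero remainder: -5y^3 - 25y^2 - 250y - 920. Dividing through by -5 gives the monic gcd y^3 + 5y^2 + 50y + 184.

y^3 + 5y^2 + 50y + 184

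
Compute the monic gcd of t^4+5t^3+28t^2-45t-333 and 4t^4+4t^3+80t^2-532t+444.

t^3+2t^2+22t-111

Euclidean algorithm in ℚ[t]:
  t^4+5t^3+28t^2-45t-333 = (1/4)(4t^4+4t^3+80t^2-532t+444) + (4t^3+8t^2+88t-444)
  4t^4+4t^3+80t^2-532t+444 = (t-1)(4t^3+8t^2+88t-444) + (0)
Last nonzero remainder: 4t^3+8t^2+88t-444. Dividing through by 4 gives the monic gcd t^3+2t^2+22t-111.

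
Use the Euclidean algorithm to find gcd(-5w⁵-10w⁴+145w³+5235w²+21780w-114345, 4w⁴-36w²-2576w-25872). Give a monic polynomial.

Repeated division with remainder:
  -5w⁵-10w⁴+145w³+5235w²+21780w-114345 = (-(5/4)w-5/2)(4w⁴-36w²-2576w-25872) + (100w³+1925w²-17000w-179025)
  4w⁴-36w²-2576w-25872 = ((1/25)w-77/100)(100w³+1925w²-17000w-179025) + ((8505/4)w²-8505w-654885/4)
  100w³+1925w²-17000w-179025 = ((80/1701)w+620/567)((8505/4)w²-8505w-654885/4) + (0)
Last nonzero remainder: (8505/4)w²-8505w-654885/4. Dividing through by 8505/4 gives the monic gcd w²-4w-77.

w²-4w-77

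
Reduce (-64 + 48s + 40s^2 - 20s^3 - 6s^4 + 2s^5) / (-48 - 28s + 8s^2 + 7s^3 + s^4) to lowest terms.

(16 - 12s - 6s^2 + 2s^3)/(12 + 7s + s^2)

By polynomial division,
  2s^5 - 6s^4 - 20s^3 + 40s^2 + 48s - 64 = (2s - 20)(s^4 + 7s^3 + 8s^2 - 28s - 48) + (104s^3 + 256s^2 - 416s - 1024)
  s^4 + 7s^3 + 8s^2 - 28s - 48 = ((1/104)s + 59/1352)(104s^3 + 256s^2 - 416s - 1024) + ((140/169)s^2 - 560/169)
  104s^3 + 256s^2 - 416s - 1024 = ((4394/35)s + 10816/35)((140/169)s^2 - 560/169) + (0)
Last nonzero remainder: (140/169)s^2 - 560/169. Dividing through by 140/169 gives the monic gcd s^2 - 4.
Cancel s^2 - 4 from numerator and denominator to get the reduced form.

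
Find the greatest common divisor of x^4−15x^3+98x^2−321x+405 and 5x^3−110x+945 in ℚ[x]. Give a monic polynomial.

By polynomial division,
  x^4−15x^3+98x^2−321x+405 = ((1/5)x−3)(5x^3−110x+945) + (120x^2−840x+3240)
  5x^3−110x+945 = ((1/24)x+7/24)(120x^2−840x+3240) + (0)
Last nonzero remainder: 120x^2−840x+3240. Dividing through by 120 gives the monic gcd x^2−7x+27.

x^2−7x+27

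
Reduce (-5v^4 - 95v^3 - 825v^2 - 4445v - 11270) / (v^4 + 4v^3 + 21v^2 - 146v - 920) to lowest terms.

(-5v^2 - 70v - 245)/(v^2 - v - 20)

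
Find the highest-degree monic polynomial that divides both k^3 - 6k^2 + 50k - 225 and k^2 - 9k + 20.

Euclidean algorithm in ℚ[k]:
  k^3 - 6k^2 + 50k - 225 = (k + 3)(k^2 - 9k + 20) + (57k - 285)
  k^2 - 9k + 20 = ((1/57)k - 4/57)(57k - 285) + (0)
Last nonzero remainder: 57k - 285. Dividing through by 57 gives the monic gcd k - 5.

k - 5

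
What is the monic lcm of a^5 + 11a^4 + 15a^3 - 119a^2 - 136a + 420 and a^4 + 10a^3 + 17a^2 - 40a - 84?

a^6 + 13a^5 + 37a^4 - 89a^3 - 374a^2 + 148a + 840

Euclidean algorithm in ℚ[a]:
  a^5 + 11a^4 + 15a^3 - 119a^2 - 136a + 420 = (a + 1)(a^4 + 10a^3 + 17a^2 - 40a - 84) + (-12a^3 - 96a^2 - 12a + 504)
  a^4 + 10a^3 + 17a^2 - 40a - 84 = (-(1/12)a - 1/6)(-12a^3 - 96a^2 - 12a + 504) + (0)
Last nonzero remainder: -12a^3 - 96a^2 - 12a + 504. Dividing through by -12 gives the monic gcd a^3 + 8a^2 + a - 42.
Then lcm(f, g) = f·g / gcd(f, g); expanding and making the result monic gives the answer.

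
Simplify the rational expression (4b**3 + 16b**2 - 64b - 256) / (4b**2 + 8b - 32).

Euclidean algorithm in ℚ[b]:
  4b**3 + 16b**2 - 64b - 256 = (b + 2)(4b**2 + 8b - 32) + (-48b - 192)
  4b**2 + 8b - 32 = (-(1/12)b + 1/6)(-48b - 192) + (0)
Last nonzero remainder: -48b - 192. Dividing through by -48 gives the monic gcd b + 4.
Cancel b + 4 from numerator and denominator to get the reduced form.

(b**2 - 16)/(b - 2)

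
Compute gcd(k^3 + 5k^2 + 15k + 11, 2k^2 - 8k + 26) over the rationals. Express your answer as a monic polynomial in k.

1

Repeated division with remainder:
  k^3 + 5k^2 + 15k + 11 = ((1/2)k + 9/2)(2k^2 - 8k + 26) + (38k - 106)
  2k^2 - 8k + 26 = ((1/19)k - 23/361)(38k - 106) + (6948/361)
  38k - 106 = ((6859/3474)k - 19133/3474)(6948/361) + (0)
The last nonzero remainder is the constant 6948/361, so the polynomials are coprime and gcd = 1.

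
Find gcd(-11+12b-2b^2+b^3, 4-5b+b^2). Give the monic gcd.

-1+b

By polynomial division,
  b^3-2b^2+12b-11 = (b+3)(b^2-5b+4) + (23b-23)
  b^2-5b+4 = ((1/23)b-4/23)(23b-23) + (0)
Last nonzero remainder: 23b-23. Dividing through by 23 gives the monic gcd b-1.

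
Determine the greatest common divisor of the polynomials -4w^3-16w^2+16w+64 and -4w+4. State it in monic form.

Euclidean algorithm in ℚ[w]:
  -4w^3-16w^2+16w+64 = (w^2+5w+1)(-4w+4) + (60)
  -4w+4 = (-(1/15)w+1/15)(60) + (0)
The last nonzero remainder is the constant 60, so the polynomials are coprime and gcd = 1.

1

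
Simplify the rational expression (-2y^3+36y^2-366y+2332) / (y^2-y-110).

(-2y^2+14y-212)/(y+10)

Apply the Euclidean algorithm:
  -2y^3+36y^2-366y+2332 = (-2y+34)(y^2-y-110) + (-552y+6072)
  y^2-y-110 = (-(1/552)y-5/276)(-552y+6072) + (0)
Last nonzero remainder: -552y+6072. Dividing through by -552 gives the monic gcd y-11.
Cancel y-11 from numerator and denominator to get the reduced form.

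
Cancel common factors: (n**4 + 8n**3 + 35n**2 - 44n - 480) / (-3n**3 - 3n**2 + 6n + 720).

(-n**2 - n + 12)/(3n - 18)

Euclidean algorithm in ℚ[n]:
  n**4 + 8n**3 + 35n**2 - 44n - 480 = (-(1/3)n - 7/3)(-3n**3 - 3n**2 + 6n + 720) + (30n**2 + 210n + 1200)
  -3n**3 - 3n**2 + 6n + 720 = (-(1/10)n + 3/5)(30n**2 + 210n + 1200) + (0)
Last nonzero remainder: 30n**2 + 210n + 1200. Dividing through by 30 gives the monic gcd n**2 + 7n + 40.
Cancel n**2 + 7n + 40 from numerator and denominator to get the reduced form.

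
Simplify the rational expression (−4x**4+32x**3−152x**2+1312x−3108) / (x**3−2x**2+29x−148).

(−4x**2+40x−84)/(x−4)

Repeated division with remainder:
  −4x**4+32x**3−152x**2+1312x−3108 = (−4x+24)(x**3−2x**2+29x−148) + (12x**2+24x+444)
  x**3−2x**2+29x−148 = ((1/12)x−1/3)(12x**2+24x+444) + (0)
Last nonzero remainder: 12x**2+24x+444. Dividing through by 12 gives the monic gcd x**2+2x+37.
Cancel x**2+2x+37 from numerator and denominator to get the reduced form.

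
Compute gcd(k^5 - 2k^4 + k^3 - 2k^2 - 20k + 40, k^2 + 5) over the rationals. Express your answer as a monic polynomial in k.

Apply the Euclidean algorithm:
  k^5 - 2k^4 + k^3 - 2k^2 - 20k + 40 = (k^3 - 2k^2 - 4k + 8)(k^2 + 5) + (0)
The last nonzero remainder k^2 + 5 is already monic.

k^2 + 5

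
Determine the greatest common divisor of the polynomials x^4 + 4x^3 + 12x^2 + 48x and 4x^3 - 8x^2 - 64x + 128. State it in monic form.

x + 4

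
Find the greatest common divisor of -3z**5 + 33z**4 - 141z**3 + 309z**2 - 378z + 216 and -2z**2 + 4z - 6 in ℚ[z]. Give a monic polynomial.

z**2 - 2z + 3

Apply the Euclidean algorithm:
  -3z**5 + 33z**4 - 141z**3 + 309z**2 - 378z + 216 = ((3/2)z**3 - (27/2)z**2 + 39z - 36)(-2z**2 + 4z - 6) + (0)
Last nonzero remainder: -2z**2 + 4z - 6. Dividing through by -2 gives the monic gcd z**2 - 2z + 3.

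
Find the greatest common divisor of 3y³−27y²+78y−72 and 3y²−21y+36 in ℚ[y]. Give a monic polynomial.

y²−7y+12

Euclidean algorithm in ℚ[y]:
  3y³−27y²+78y−72 = (y−2)(3y²−21y+36) + (0)
Last nonzero remainder: 3y²−21y+36. Dividing through by 3 gives the monic gcd y²−7y+12.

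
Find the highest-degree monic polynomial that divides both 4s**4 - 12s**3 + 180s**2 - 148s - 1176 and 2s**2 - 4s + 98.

Apply the Euclidean algorithm:
  4s**4 - 12s**3 + 180s**2 - 148s - 1176 = (2s**2 - 2s - 12)(2s**2 - 4s + 98) + (0)
Last nonzero remainder: 2s**2 - 4s + 98. Dividing through by 2 gives the monic gcd s**2 - 2s + 49.

s**2 - 2s + 49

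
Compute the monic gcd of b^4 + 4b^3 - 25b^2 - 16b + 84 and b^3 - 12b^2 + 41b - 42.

Apply the Euclidean algorithm:
  b^4 + 4b^3 - 25b^2 - 16b + 84 = (b + 16)(b^3 - 12b^2 + 41b - 42) + (126b^2 - 630b + 756)
  b^3 - 12b^2 + 41b - 42 = ((1/126)b - 1/18)(126b^2 - 630b + 756) + (0)
Last nonzero remainder: 126b^2 - 630b + 756. Dividing through by 126 gives the monic gcd b^2 - 5b + 6.

b^2 - 5b + 6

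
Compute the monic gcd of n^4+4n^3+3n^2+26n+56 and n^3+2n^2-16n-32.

Euclidean algorithm in ℚ[n]:
  n^4+4n^3+3n^2+26n+56 = (n+2)(n^3+2n^2-16n-32) + (15n^2+90n+120)
  n^3+2n^2-16n-32 = ((1/15)n-4/15)(15n^2+90n+120) + (0)
Last nonzero remainder: 15n^2+90n+120. Dividing through by 15 gives the monic gcd n^2+6n+8.

n^2+6n+8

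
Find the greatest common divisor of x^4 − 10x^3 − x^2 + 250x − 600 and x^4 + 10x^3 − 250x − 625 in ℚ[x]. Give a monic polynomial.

Euclidean algorithm in ℚ[x]:
  x^4 − 10x^3 − x^2 + 250x − 600 = (x^4 + 10x^3 − 250x − 625) + (−20x^3 − x^2 + 500x + 25)
  x^4 + 10x^3 − 250x − 625 = (−(1/20)x − 199/400)(−20x^3 − x^2 + 500x + 25) + ((9801/400)x^2 − 9801/16)
  −20x^3 − x^2 + 500x + 25 = (−(8000/9801)x − 400/9801)((9801/400)x^2 − 9801/16) + (0)
Last nonzero remainder: (9801/400)x^2 − 9801/16. Dividing through by 9801/400 gives the monic gcd x^2 − 25.

x^2 − 25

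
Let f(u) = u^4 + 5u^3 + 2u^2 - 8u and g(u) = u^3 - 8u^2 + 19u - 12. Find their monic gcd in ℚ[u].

u - 1

Euclidean algorithm in ℚ[u]:
  u^4 + 5u^3 + 2u^2 - 8u = (u + 13)(u^3 - 8u^2 + 19u - 12) + (87u^2 - 243u + 156)
  u^3 - 8u^2 + 19u - 12 = ((1/87)u - 151/2523)(87u^2 - 243u + 156) + ((2240/841)u - 2240/841)
  87u^2 - 243u + 156 = ((73167/2240)u - 32799/560)((2240/841)u - 2240/841) + (0)
Last nonzero remainder: (2240/841)u - 2240/841. Dividing through by 2240/841 gives the monic gcd u - 1.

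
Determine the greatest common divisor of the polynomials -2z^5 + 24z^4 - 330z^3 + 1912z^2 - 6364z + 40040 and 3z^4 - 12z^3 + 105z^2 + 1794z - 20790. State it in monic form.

z^3 - 13z^2 + 152z - 770

Apply the Euclidean algorithm:
  -2z^5 + 24z^4 - 330z^3 + 1912z^2 - 6364z + 40040 = (-(2/3)z + 16/3)(3z^4 - 12z^3 + 105z^2 + 1794z - 20790) + (-196z^3 + 2548z^2 - 29792z + 150920)
  3z^4 - 12z^3 + 105z^2 + 1794z - 20790 = (-(3/196)z - 27/196)(-196z^3 + 2548z^2 - 29792z + 150920) + (0)
Last nonzero remainder: -196z^3 + 2548z^2 - 29792z + 150920. Dividing through by -196 gives the monic gcd z^3 - 13z^2 + 152z - 770.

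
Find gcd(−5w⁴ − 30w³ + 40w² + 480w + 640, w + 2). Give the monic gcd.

Repeated division with remainder:
  −5w⁴ − 30w³ + 40w² + 480w + 640 = (−5w³ − 20w² + 80w + 320)(w + 2) + (0)
The last nonzero remainder w + 2 is already monic.

w + 2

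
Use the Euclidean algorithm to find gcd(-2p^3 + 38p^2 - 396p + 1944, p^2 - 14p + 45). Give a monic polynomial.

p - 9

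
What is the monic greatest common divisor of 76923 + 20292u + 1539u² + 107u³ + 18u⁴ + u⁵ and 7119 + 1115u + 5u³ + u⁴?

63 + 16u + u²

Euclidean algorithm in ℚ[u]:
  u⁵ + 18u⁴ + 107u³ + 1539u² + 20292u + 76923 = (u + 13)(u⁴ + 5u³ + 1115u + 7119) + (42u³ + 424u² - 1322u - 15624)
  u⁴ + 5u³ + 1115u + 7119 = ((1/42)u - 107/882)(42u³ + 424u² - 1322u - 15624) + ((36565/441)u² + (585040/441)u + 36565/7)
  42u³ + 424u² - 1322u - 15624 = ((18522/36565)u - 109368/36565)((36565/441)u² + (585040/441)u + 36565/7) + (0)
Last nonzero remainder: (36565/441)u² + (585040/441)u + 36565/7. Dividing through by 36565/441 gives the monic gcd u² + 16u + 63.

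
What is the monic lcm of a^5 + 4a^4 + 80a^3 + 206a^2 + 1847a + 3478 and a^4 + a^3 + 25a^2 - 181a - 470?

a^6 - a^5 + 60a^4 - 194a^3 + 817a^2 - 5757a - 17390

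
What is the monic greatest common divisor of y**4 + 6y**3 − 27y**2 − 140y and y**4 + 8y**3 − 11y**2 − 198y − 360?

By polynomial division,
  y**4 + 6y**3 − 27y**2 − 140y = (y**4 + 8y**3 − 11y**2 − 198y − 360) + (−2y**3 − 16y**2 + 58y + 360)
  y**4 + 8y**3 − 11y**2 − 198y − 360 = (−(1/2)y)(−2y**3 − 16y**2 + 58y + 360) + (18y**2 − 18y − 360)
  −2y**3 − 16y**2 + 58y + 360 = (−(1/9)y − 1)(18y**2 − 18y − 360) + (0)
Last nonzero remainder: 18y**2 − 18y − 360. Dividing through by 18 gives the monic gcd y**2 − y − 20.

y**2 − y − 20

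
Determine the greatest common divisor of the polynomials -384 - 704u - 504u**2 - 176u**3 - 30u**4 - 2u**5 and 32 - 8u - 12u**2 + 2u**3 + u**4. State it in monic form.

8 + 6u + u**2

Repeated division with remainder:
  -2u**5 - 30u**4 - 176u**3 - 504u**2 - 704u - 384 = (-2u - 26)(u**4 + 2u**3 - 12u**2 - 8u + 32) + (-148u**3 - 832u**2 - 848u + 448)
  u**4 + 2u**3 - 12u**2 - 8u + 32 = (-(1/148)u + 67/2738)(-148u**3 - 832u**2 - 848u + 448) + ((3600/1369)u**2 + (21600/1369)u + 28800/1369)
  -148u**3 - 832u**2 - 848u + 448 = (-(50653/900)u + 9583/450)((3600/1369)u**2 + (21600/1369)u + 28800/1369) + (0)
Last nonzero remainder: (3600/1369)u**2 + (21600/1369)u + 28800/1369. Dividing through by 3600/1369 gives the monic gcd u**2 + 6u + 8.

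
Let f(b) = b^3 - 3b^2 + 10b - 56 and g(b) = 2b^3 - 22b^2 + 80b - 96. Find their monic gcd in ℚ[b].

b - 4

Euclidean algorithm in ℚ[b]:
  b^3 - 3b^2 + 10b - 56 = (1/2)(2b^3 - 22b^2 + 80b - 96) + (8b^2 - 30b - 8)
  2b^3 - 22b^2 + 80b - 96 = ((1/4)b - 29/16)(8b^2 - 30b - 8) + ((221/8)b - 221/2)
  8b^2 - 30b - 8 = ((64/221)b + 16/221)((221/8)b - 221/2) + (0)
Last nonzero remainder: (221/8)b - 221/2. Dividing through by 221/8 gives the monic gcd b - 4.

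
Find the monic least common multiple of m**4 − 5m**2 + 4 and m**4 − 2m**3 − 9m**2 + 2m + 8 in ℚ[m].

m**5 − 4m**4 − 5m**3 + 20m**2 + 4m − 16

Apply the Euclidean algorithm:
  m**4 − 5m**2 + 4 = (m**4 − 2m**3 − 9m**2 + 2m + 8) + (2m**3 + 4m**2 − 2m − 4)
  m**4 − 2m**3 − 9m**2 + 2m + 8 = ((1/2)m − 2)(2m**3 + 4m**2 − 2m − 4) + (0)
Last nonzero remainder: 2m**3 + 4m**2 − 2m − 4. Dividing through by 2 gives the monic gcd m**3 + 2m**2 − m − 2.
Then lcm(f, g) = f·g / gcd(f, g); expanding and making the result monic gives the answer.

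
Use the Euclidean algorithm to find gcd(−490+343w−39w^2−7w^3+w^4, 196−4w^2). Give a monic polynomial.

−49+w^2

Repeated division with remainder:
  w^4−7w^3−39w^2+343w−490 = (−(1/4)w^2+(7/4)w−5/2)(−4w^2+196) + (0)
Last nonzero remainder: −4w^2+196. Dividing through by −4 gives the monic gcd w^2−49.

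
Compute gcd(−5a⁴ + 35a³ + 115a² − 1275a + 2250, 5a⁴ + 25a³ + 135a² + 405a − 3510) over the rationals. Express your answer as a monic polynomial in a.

a² + 3a − 18

Repeated division with remainder:
  −5a⁴ + 35a³ + 115a² − 1275a + 2250 = (−1)(5a⁴ + 25a³ + 135a² + 405a − 3510) + (60a³ + 250a² − 870a − 1260)
  5a⁴ + 25a³ + 135a² + 405a − 3510 = ((1/12)a + 5/72)(60a³ + 250a² − 870a − 1260) + ((6845/36)a² + (6845/12)a − 6845/2)
  60a³ + 250a² − 870a − 1260 = ((432/1369)a + 504/1369)((6845/36)a² + (6845/12)a − 6845/2) + (0)
Last nonzero remainder: (6845/36)a² + (6845/12)a − 6845/2. Dividing through by 6845/36 gives the monic gcd a² + 3a − 18.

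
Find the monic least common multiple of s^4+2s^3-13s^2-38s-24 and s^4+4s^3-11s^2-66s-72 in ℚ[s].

s^5+5s^4-7s^3-77s^2-138s-72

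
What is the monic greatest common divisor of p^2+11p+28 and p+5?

By polynomial division,
  p^2+11p+28 = (p+6)(p+5) + (-2)
  p+5 = (-(1/2)p-5/2)(-2) + (0)
The last nonzero remainder is the constant -2, so the polynomials are coprime and gcd = 1.

1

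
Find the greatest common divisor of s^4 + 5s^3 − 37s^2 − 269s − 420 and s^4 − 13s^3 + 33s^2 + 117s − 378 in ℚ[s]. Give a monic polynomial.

By polynomial division,
  s^4 + 5s^3 − 37s^2 − 269s − 420 = (s^4 − 13s^3 + 33s^2 + 117s − 378) + (18s^3 − 70s^2 − 386s − 42)
  s^4 − 13s^3 + 33s^2 + 117s − 378 = ((1/18)s − 41/81)(18s^3 − 70s^2 − 386s − 42) + ((1540/81)s^2 − (6160/81)s − 10780/27)
  18s^3 − 70s^2 − 386s − 42 = ((729/770)s + 81/770)((1540/81)s^2 − (6160/81)s − 10780/27) + (0)
Last nonzero remainder: (1540/81)s^2 − (6160/81)s − 10780/27. Dividing through by 1540/81 gives the monic gcd s^2 − 4s − 21.

s^2 − 4s − 21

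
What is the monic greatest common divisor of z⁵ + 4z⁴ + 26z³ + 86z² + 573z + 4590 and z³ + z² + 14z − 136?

z² + 5z + 34

By polynomial division,
  z⁵ + 4z⁴ + 26z³ + 86z² + 573z + 4590 = (z² + 3z + 9)(z³ + z² + 14z − 136) + (171z² + 855z + 5814)
  z³ + z² + 14z − 136 = ((1/171)z − 4/171)(171z² + 855z + 5814) + (0)
Last nonzero remainder: 171z² + 855z + 5814. Dividing through by 171 gives the monic gcd z² + 5z + 34.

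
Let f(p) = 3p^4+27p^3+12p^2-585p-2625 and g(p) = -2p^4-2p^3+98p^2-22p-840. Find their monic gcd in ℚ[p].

Euclidean algorithm in ℚ[p]:
  3p^4+27p^3+12p^2-585p-2625 = (-3/2)(-2p^4-2p^3+98p^2-22p-840) + (24p^3+159p^2-618p-3885)
  -2p^4-2p^3+98p^2-22p-840 = (-(1/12)p+15/32)(24p^3+159p^2-618p-3885) + (-(897/32)p^2-(897/16)p+31395/32)
  24p^3+159p^2-618p-3885 = (-(256/299)p-1184/299)(-(897/32)p^2-(897/16)p+31395/32) + (0)
Last nonzero remainder: -(897/32)p^2-(897/16)p+31395/32. Dividing through by -897/32 gives the monic gcd p^2+2p-35.

p^2+2p-35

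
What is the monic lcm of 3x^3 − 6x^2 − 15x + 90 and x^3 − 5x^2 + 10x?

Apply the Euclidean algorithm:
  3x^3 − 6x^2 − 15x + 90 = (3)(x^3 − 5x^2 + 10x) + (9x^2 − 45x + 90)
  x^3 − 5x^2 + 10x = ((1/9)x)(9x^2 − 45x + 90) + (0)
Last nonzero remainder: 9x^2 − 45x + 90. Dividing through by 9 gives the monic gcd x^2 − 5x + 10.
Then lcm(f, g) = f·g / gcd(f, g); expanding and making the result monic gives the answer.

x^4 − 2x^3 − 5x^2 + 30x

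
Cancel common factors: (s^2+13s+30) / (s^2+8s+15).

(s+10)/(s+5)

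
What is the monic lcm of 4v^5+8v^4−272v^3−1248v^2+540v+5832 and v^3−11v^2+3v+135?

v^6−3v^5−78v^4+28v^3+1695v^2+783v−7290

Repeated division with remainder:
  4v^5+8v^4−272v^3−1248v^2+540v+5832 = (4v^2+52v+288)(v^3−11v^2+3v+135) + (1224v^2−7344v−33048)
  v^3−11v^2+3v+135 = ((1/1224)v−5/1224)(1224v^2−7344v−33048) + (0)
Last nonzero remainder: 1224v^2−7344v−33048. Dividing through by 1224 gives the monic gcd v^2−6v−27.
Then lcm(f, g) = f·g / gcd(f, g); expanding and making the result monic gives the answer.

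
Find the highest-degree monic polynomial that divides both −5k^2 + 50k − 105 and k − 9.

1

By polynomial division,
  −5k^2 + 50k − 105 = (−5k + 5)(k − 9) + (−60)
  k − 9 = (−(1/60)k + 3/20)(−60) + (0)
The last nonzero remainder is the constant −60, so the polynomials are coprime and gcd = 1.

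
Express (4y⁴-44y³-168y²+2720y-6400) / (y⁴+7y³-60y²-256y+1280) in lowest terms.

Repeated division with remainder:
  4y⁴-44y³-168y²+2720y-6400 = (4)(y⁴+7y³-60y²-256y+1280) + (-72y³+72y²+3744y-11520)
  y⁴+7y³-60y²-256y+1280 = (-(1/72)y-1/9)(-72y³+72y²+3744y-11520) + (0)
Last nonzero remainder: -72y³+72y²+3744y-11520. Dividing through by -72 gives the monic gcd y³-y²-52y+160.
Cancel y³-y²-52y+160 from numerator and denominator to get the reduced form.

(4y-40)/(y+8)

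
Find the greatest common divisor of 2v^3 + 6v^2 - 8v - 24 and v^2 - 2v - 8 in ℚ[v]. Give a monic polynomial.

Apply the Euclidean algorithm:
  2v^3 + 6v^2 - 8v - 24 = (2v + 10)(v^2 - 2v - 8) + (28v + 56)
  v^2 - 2v - 8 = ((1/28)v - 1/7)(28v + 56) + (0)
Last nonzero remainder: 28v + 56. Dividing through by 28 gives the monic gcd v + 2.

v + 2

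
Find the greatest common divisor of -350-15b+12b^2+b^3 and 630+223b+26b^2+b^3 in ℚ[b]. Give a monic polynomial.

70+17b+b^2

Euclidean algorithm in ℚ[b]:
  b^3+12b^2-15b-350 = (b^3+26b^2+223b+630) + (-14b^2-238b-980)
  b^3+26b^2+223b+630 = (-(1/14)b-9/14)(-14b^2-238b-980) + (0)
Last nonzero remainder: -14b^2-238b-980. Dividing through by -14 gives the monic gcd b^2+17b+70.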